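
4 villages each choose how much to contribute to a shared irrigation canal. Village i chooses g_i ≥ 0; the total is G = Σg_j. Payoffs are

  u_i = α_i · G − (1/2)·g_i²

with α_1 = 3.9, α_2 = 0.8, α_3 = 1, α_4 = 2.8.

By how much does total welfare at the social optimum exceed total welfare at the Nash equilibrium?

84.595

Village i's FOC: ∂u_i/∂g_i = α_i − g_i = 0, so g_i* = α_i.
NE contributions = (3.9, 0.8, 1, 2.8); G = 8.5.
W^NE = (Σα)·G − ½Σα_i² = 8.5² − ½·24.69 = 59.905.
Planner sets g_i = Σα_j = 8.5 for every i, so G^SO = 4·8.5 = 34.
W^SO = (Σα)·G^SO − ½·4·(Σα)² = (4/2)·8.5² = 144.5.
Deadweight loss = W^SO − W^NE = 84.595.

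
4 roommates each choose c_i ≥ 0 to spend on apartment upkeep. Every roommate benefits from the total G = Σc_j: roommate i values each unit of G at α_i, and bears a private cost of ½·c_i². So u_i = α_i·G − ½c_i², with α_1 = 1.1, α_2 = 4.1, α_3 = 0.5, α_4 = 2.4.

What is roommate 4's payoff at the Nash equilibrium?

16.56

Roommate i's FOC: ∂u_i/∂c_i = α_i − c_i = 0, so c_i* = α_i.
NE contributions = (1.1, 4.1, 0.5, 2.4); G = 8.1.
u_4 = α_4·G − ½·(c_4)² = 2.4·8.1 − ½·2.4² = 16.56.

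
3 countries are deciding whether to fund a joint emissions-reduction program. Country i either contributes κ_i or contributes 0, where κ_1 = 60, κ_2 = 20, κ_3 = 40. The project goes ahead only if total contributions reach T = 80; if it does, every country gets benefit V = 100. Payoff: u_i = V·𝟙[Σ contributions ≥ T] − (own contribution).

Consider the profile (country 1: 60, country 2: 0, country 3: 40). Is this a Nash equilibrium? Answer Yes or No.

Yes

Total = 100 ≥ 80: provided.
Country 1 (pledges 60, payoff 40): dropping to 0 → total 40, payoff 0. No gain.
Country 2 (pledges 0, payoff 100): pledging 20 → total 120, payoff 80. No gain.
Country 3 (pledges 40, payoff 60): dropping to 0 → total 60, payoff 0. No gain.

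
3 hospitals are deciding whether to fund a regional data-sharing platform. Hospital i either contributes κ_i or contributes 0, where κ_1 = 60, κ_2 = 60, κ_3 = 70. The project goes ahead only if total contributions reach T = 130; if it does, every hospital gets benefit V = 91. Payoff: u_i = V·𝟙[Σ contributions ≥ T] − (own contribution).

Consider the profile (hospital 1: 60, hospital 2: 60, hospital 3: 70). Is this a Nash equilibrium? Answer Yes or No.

No

Total = 190 ≥ 130: provided.
Hospital 1 (pledges 60, payoff 31): dropping to 0 → total 130, payoff 91. Profitable deviation.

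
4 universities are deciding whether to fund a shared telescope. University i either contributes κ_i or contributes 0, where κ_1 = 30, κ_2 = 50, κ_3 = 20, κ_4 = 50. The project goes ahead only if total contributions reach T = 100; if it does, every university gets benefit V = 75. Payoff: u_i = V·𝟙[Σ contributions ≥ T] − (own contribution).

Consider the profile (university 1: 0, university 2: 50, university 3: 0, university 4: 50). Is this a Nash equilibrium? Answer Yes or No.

Total = 100 ≥ 100: provided.
University 1 (pledges 0, payoff 75): pledging 30 → total 130, payoff 45. No gain.
University 2 (pledges 50, payoff 25): dropping to 0 → total 50, payoff 0. No gain.
University 3 (pledges 0, payoff 75): pledging 20 → total 120, payoff 55. No gain.
University 4 (pledges 50, payoff 25): dropping to 0 → total 50, payoff 0. No gain.

Yes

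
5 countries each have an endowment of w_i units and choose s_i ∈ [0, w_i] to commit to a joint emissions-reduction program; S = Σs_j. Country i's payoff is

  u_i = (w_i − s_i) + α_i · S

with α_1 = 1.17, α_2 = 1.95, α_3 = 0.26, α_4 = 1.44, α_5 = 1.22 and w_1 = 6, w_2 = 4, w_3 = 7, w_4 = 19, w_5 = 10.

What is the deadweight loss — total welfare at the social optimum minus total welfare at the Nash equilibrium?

35.28

∂u_i/∂s_i = α_i − 1, so country i contributes w_i if α_i > 1, else 0.
α_i > 1 for i ∈ {1, 2, 4, 5}; NE contributions (6, 4, 0, 19, 10), S = 39.
W^NE = Σw_i − S^NE + (Σα_i)·S^NE = 46 + 5.04·39 = 242.56.
Planner: ∂(Σu_j)/∂s_i = Σα_j − 1 = 5.04 > 0, so everyone contributes w_i; S^SO = 46, W^SO = 46 + 5.04·46 = 277.84.
Deadweight loss = 35.28.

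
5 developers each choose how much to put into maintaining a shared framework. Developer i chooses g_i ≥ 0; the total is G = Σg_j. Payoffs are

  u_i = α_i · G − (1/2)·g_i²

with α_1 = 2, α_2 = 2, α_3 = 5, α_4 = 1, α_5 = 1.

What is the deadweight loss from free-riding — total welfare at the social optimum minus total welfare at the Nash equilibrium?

Developer i's FOC: ∂u_i/∂g_i = α_i − g_i = 0, so g_i* = α_i.
NE contributions = (2, 2, 5, 1, 1); G = 11.
W^NE = (Σα)·G − ½Σα_i² = 11² − ½·35 = 103.5.
Planner sets g_i = Σα_j = 11 for every i, so G^SO = 5·11 = 55.
W^SO = (Σα)·G^SO − ½·5·(Σα)² = (5/2)·11² = 302.5.
Deadweight loss = W^SO − W^NE = 199.

199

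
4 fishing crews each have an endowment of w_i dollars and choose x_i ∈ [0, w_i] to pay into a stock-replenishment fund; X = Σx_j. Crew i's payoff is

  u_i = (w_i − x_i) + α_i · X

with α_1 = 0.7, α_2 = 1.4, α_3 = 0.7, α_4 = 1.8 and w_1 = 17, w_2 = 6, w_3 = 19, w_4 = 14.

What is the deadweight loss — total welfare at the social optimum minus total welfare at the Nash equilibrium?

129.6

∂u_i/∂x_i = α_i − 1, so crew i contributes w_i if α_i > 1, else 0.
α_i > 1 for i ∈ {2, 4}; NE contributions (0, 6, 0, 14), X = 20.
W^NE = Σw_i − X^NE + (Σα_i)·X^NE = 56 + 3.6·20 = 128.
Planner: ∂(Σu_j)/∂x_i = Σα_j − 1 = 3.6 > 0, so everyone contributes w_i; X^SO = 56, W^SO = 56 + 3.6·56 = 257.6.
Deadweight loss = 129.6.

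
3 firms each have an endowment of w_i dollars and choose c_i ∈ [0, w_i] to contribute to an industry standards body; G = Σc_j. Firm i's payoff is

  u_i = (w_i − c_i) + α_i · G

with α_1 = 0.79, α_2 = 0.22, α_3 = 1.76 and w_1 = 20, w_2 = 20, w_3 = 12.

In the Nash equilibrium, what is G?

∂u_i/∂c_i = α_i − 1, so firm i contributes w_i if α_i > 1, else 0.
α_i > 1 for i ∈ {3}; NE contributions (0, 0, 12), G = 12.

12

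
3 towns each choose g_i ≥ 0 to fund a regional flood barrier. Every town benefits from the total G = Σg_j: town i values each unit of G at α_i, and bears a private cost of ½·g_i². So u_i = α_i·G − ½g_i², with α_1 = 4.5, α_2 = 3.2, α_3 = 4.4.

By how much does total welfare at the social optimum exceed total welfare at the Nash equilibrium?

98.13

Town i's FOC: ∂u_i/∂g_i = α_i − g_i = 0, so g_i* = α_i.
NE contributions = (4.5, 3.2, 4.4); G = 12.1.
W^NE = (Σα)·G − ½Σα_i² = 12.1² − ½·49.85 = 121.485.
Planner sets g_i = Σα_j = 12.1 for every i, so G^SO = 3·12.1 = 36.3.
W^SO = (Σα)·G^SO − ½·3·(Σα)² = (3/2)·12.1² = 219.615.
Deadweight loss = W^SO − W^NE = 98.13.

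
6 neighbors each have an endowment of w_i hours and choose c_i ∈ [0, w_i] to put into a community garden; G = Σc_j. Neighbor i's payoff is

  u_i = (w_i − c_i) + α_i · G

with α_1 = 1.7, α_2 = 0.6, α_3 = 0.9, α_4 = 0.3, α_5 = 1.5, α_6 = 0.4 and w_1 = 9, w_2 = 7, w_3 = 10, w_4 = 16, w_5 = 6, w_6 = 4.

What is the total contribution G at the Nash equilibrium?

∂u_i/∂c_i = α_i − 1, so neighbor i contributes w_i if α_i > 1, else 0.
α_i > 1 for i ∈ {1, 5}; NE contributions (9, 0, 0, 0, 6, 0), G = 15.

15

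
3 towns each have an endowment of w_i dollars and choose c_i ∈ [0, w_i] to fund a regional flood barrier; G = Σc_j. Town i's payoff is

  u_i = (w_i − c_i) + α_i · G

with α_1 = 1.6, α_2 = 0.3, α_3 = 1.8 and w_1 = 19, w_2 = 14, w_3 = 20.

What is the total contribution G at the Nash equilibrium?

39

∂u_i/∂c_i = α_i − 1, so town i contributes w_i if α_i > 1, else 0.
α_i > 1 for i ∈ {1, 3}; NE contributions (19, 0, 20), G = 39.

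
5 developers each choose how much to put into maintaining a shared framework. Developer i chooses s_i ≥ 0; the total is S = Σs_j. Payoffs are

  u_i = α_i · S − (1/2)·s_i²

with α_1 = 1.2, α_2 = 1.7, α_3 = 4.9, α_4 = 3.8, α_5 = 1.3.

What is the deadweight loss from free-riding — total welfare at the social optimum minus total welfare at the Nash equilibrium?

271.85

Developer i's FOC: ∂u_i/∂s_i = α_i − s_i = 0, so s_i* = α_i.
NE contributions = (1.2, 1.7, 4.9, 3.8, 1.3); S = 12.9.
W^NE = (Σα)·S − ½Σα_i² = 12.9² − ½·44.47 = 144.175.
Planner sets s_i = Σα_j = 12.9 for every i, so S^SO = 5·12.9 = 64.5.
W^SO = (Σα)·S^SO − ½·5·(Σα)² = (5/2)·12.9² = 416.025.
Deadweight loss = W^SO − W^NE = 271.85.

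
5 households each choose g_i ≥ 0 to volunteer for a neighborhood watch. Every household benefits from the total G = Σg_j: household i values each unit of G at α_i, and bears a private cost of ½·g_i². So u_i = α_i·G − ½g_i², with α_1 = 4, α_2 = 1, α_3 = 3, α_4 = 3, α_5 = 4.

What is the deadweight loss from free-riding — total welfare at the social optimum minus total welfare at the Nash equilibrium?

Household i's FOC: ∂u_i/∂g_i = α_i − g_i = 0, so g_i* = α_i.
NE contributions = (4, 1, 3, 3, 4); G = 15.
W^NE = (Σα)·G − ½Σα_i² = 15² − ½·51 = 199.5.
Planner sets g_i = Σα_j = 15 for every i, so G^SO = 5·15 = 75.
W^SO = (Σα)·G^SO − ½·5·(Σα)² = (5/2)·15² = 562.5.
Deadweight loss = W^SO − W^NE = 363.

363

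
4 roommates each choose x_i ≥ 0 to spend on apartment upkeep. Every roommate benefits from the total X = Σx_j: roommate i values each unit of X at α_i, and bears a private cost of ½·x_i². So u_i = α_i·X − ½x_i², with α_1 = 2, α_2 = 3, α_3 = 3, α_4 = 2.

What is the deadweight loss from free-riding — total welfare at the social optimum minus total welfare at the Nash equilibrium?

Roommate i's FOC: ∂u_i/∂x_i = α_i − x_i = 0, so x_i* = α_i.
NE contributions = (2, 3, 3, 2); X = 10.
W^NE = (Σα)·X − ½Σα_i² = 10² − ½·26 = 87.
Planner sets x_i = Σα_j = 10 for every i, so X^SO = 4·10 = 40.
W^SO = (Σα)·X^SO − ½·4·(Σα)² = (4/2)·10² = 200.
Deadweight loss = W^SO − W^NE = 113.

113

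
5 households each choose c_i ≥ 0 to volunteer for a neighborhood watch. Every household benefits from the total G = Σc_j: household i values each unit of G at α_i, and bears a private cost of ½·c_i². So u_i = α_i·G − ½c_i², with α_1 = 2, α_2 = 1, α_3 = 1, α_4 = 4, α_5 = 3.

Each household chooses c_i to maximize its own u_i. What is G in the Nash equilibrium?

Household i's FOC: ∂u_i/∂c_i = α_i − c_i = 0, so c_i* = α_i.
NE contributions = (2, 1, 1, 4, 3); G = 11.

11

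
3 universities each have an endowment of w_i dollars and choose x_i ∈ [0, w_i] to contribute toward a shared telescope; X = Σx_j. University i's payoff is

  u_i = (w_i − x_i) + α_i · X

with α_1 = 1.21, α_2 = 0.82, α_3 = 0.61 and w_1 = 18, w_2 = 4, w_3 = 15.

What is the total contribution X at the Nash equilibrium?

18

∂u_i/∂x_i = α_i − 1, so university i contributes w_i if α_i > 1, else 0.
α_i > 1 for i ∈ {1}; NE contributions (18, 0, 0), X = 18.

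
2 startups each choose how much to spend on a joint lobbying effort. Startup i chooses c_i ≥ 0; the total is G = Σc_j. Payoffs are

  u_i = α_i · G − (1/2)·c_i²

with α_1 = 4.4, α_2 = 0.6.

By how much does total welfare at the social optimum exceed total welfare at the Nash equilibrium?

Startup i's FOC: ∂u_i/∂c_i = α_i − c_i = 0, so c_i* = α_i.
NE contributions = (4.4, 0.6); G = 5.
W^NE = (Σα)·G − ½Σα_i² = 5² − ½·19.72 = 15.14.
Planner sets c_i = Σα_j = 5 for every i, so G^SO = 2·5 = 10.
W^SO = (Σα)·G^SO − ½·2·(Σα)² = (2/2)·5² = 25.
Deadweight loss = W^SO − W^NE = 9.86.

9.86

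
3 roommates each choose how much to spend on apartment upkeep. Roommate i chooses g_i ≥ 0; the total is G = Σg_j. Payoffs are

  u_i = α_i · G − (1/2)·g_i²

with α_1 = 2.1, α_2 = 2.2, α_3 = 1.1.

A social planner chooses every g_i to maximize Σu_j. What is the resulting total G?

16.2

Planner FOC: ∂(Σu_j)/∂g_i = (Σα_j) − g_i = 0, so g_i^SO = Σα_j = 5.4 for every i; G^SO = 16.2.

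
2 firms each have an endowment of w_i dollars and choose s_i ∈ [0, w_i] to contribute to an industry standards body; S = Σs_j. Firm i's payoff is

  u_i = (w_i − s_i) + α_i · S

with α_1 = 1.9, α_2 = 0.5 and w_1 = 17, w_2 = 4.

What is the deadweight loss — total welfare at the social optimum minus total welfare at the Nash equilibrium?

5.6

∂u_i/∂s_i = α_i − 1, so firm i contributes w_i if α_i > 1, else 0.
α_i > 1 for i ∈ {1}; NE contributions (17, 0), S = 17.
W^NE = Σw_i − S^NE + (Σα_i)·S^NE = 21 + 1.4·17 = 44.8.
Planner: ∂(Σu_j)/∂s_i = Σα_j − 1 = 1.4 > 0, so everyone contributes w_i; S^SO = 21, W^SO = 21 + 1.4·21 = 50.4.
Deadweight loss = 5.6.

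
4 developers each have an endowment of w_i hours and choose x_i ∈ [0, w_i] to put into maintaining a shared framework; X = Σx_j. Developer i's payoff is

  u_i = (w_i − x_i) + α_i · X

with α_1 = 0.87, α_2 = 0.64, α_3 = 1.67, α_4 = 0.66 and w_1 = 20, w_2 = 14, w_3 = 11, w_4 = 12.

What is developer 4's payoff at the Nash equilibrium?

∂u_i/∂x_i = α_i − 1, so developer i contributes w_i if α_i > 1, else 0.
α_i > 1 for i ∈ {3}; NE contributions (0, 0, 11, 0), X = 11.
u_4 = (12 − 0) + 0.66·11 = 19.26.

19.26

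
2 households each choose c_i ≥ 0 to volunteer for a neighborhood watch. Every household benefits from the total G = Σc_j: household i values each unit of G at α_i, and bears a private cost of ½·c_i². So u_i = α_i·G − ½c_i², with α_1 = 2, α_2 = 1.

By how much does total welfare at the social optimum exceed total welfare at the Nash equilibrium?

Household i's FOC: ∂u_i/∂c_i = α_i − c_i = 0, so c_i* = α_i.
NE contributions = (2, 1); G = 3.
W^NE = (Σα)·G − ½Σα_i² = 3² − ½·5 = 6.5.
Planner sets c_i = Σα_j = 3 for every i, so G^SO = 2·3 = 6.
W^SO = (Σα)·G^SO − ½·2·(Σα)² = (2/2)·3² = 9.
Deadweight loss = W^SO − W^NE = 2.5.

2.5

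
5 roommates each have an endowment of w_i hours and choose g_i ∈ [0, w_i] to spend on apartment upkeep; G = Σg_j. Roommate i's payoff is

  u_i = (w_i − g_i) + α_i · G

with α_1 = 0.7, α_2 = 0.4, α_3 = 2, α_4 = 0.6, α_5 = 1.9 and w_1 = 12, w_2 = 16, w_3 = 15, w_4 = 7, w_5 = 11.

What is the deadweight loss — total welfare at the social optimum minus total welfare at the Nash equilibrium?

∂u_i/∂g_i = α_i − 1, so roommate i contributes w_i if α_i > 1, else 0.
α_i > 1 for i ∈ {3, 5}; NE contributions (0, 0, 15, 0, 11), G = 26.
W^NE = Σw_i − G^NE + (Σα_i)·G^NE = 61 + 4.6·26 = 180.6.
Planner: ∂(Σu_j)/∂g_i = Σα_j − 1 = 4.6 > 0, so everyone contributes w_i; G^SO = 61, W^SO = 61 + 4.6·61 = 341.6.
Deadweight loss = 161.

161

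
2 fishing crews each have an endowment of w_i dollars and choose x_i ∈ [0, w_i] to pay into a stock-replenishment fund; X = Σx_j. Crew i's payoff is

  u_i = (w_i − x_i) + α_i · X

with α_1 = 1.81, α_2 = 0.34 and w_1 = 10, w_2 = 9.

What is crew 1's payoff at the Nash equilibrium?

∂u_i/∂x_i = α_i − 1, so crew i contributes w_i if α_i > 1, else 0.
α_i > 1 for i ∈ {1}; NE contributions (10, 0), X = 10.
u_1 = (10 − 10) + 1.81·10 = 18.1.

18.1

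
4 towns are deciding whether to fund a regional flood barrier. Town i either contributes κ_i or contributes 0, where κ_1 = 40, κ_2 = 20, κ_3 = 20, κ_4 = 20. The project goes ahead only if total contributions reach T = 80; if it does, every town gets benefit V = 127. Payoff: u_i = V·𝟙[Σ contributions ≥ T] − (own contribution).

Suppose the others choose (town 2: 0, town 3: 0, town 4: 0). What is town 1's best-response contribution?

Others' total = 0. Even contributing 40 gives 40 < 80: no benefit either way.
Best response: 0.

0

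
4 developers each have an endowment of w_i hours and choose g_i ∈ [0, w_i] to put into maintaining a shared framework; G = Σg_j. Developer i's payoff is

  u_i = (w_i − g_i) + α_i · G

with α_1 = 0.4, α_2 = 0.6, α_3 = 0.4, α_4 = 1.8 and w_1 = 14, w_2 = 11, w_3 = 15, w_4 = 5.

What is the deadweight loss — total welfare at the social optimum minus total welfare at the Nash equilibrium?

∂u_i/∂g_i = α_i − 1, so developer i contributes w_i if α_i > 1, else 0.
α_i > 1 for i ∈ {4}; NE contributions (0, 0, 0, 5), G = 5.
W^NE = Σw_i − G^NE + (Σα_i)·G^NE = 45 + 2.2·5 = 56.
Planner: ∂(Σu_j)/∂g_i = Σα_j − 1 = 2.2 > 0, so everyone contributes w_i; G^SO = 45, W^SO = 45 + 2.2·45 = 144.
Deadweight loss = 88.

88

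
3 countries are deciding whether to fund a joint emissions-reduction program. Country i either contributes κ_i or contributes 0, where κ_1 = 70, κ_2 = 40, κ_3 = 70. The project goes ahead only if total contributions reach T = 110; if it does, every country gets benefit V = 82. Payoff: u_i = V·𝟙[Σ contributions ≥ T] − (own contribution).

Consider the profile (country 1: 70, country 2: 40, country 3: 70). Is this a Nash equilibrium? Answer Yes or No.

No

Total = 180 ≥ 110: provided.
Country 1 (pledges 70, payoff 12): dropping to 0 → total 110, payoff 82. Profitable deviation.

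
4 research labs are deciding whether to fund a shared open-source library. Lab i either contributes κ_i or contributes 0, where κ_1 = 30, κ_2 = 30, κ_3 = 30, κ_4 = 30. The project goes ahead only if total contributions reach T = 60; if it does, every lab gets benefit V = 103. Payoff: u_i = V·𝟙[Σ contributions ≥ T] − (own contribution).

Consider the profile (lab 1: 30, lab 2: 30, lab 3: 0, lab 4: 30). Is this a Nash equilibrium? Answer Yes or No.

No

Total = 90 ≥ 60: provided.
Lab 1 (pledges 30, payoff 73): dropping to 0 → total 60, payoff 103. Profitable deviation.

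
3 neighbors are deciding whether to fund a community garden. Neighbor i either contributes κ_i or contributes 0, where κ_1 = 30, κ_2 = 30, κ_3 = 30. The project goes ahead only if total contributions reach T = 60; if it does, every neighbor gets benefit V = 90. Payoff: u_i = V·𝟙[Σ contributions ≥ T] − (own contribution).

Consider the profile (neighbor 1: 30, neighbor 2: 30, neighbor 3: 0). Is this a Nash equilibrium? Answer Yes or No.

Yes

Total = 60 ≥ 60: provided.
Neighbor 1 (pledges 30, payoff 60): dropping to 0 → total 30, payoff 0. No gain.
Neighbor 2 (pledges 30, payoff 60): dropping to 0 → total 30, payoff 0. No gain.
Neighbor 3 (pledges 0, payoff 90): pledging 30 → total 90, payoff 60. No gain.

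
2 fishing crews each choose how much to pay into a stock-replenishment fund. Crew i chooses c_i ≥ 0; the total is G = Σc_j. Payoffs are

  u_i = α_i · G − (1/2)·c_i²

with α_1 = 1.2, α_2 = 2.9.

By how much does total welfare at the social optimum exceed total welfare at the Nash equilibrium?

Crew i's FOC: ∂u_i/∂c_i = α_i − c_i = 0, so c_i* = α_i.
NE contributions = (1.2, 2.9); G = 4.1.
W^NE = (Σα)·G − ½Σα_i² = 4.1² − ½·9.85 = 11.885.
Planner sets c_i = Σα_j = 4.1 for every i, so G^SO = 2·4.1 = 8.2.
W^SO = (Σα)·G^SO − ½·2·(Σα)² = (2/2)·4.1² = 16.81.
Deadweight loss = W^SO − W^NE = 4.925.

4.925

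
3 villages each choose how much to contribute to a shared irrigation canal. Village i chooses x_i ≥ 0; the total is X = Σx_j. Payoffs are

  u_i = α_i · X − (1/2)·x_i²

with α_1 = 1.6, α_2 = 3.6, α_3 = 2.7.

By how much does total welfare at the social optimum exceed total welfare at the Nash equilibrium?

Village i's FOC: ∂u_i/∂x_i = α_i − x_i = 0, so x_i* = α_i.
NE contributions = (1.6, 3.6, 2.7); X = 7.9.
W^NE = (Σα)·X − ½Σα_i² = 7.9² − ½·22.81 = 51.005.
Planner sets x_i = Σα_j = 7.9 for every i, so X^SO = 3·7.9 = 23.7.
W^SO = (Σα)·X^SO − ½·3·(Σα)² = (3/2)·7.9² = 93.615.
Deadweight loss = W^SO − W^NE = 42.61.

42.61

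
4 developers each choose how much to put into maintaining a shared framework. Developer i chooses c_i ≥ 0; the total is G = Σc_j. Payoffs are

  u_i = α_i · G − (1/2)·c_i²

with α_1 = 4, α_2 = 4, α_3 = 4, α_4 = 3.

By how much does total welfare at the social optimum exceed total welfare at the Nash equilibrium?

253.5

Developer i's FOC: ∂u_i/∂c_i = α_i − c_i = 0, so c_i* = α_i.
NE contributions = (4, 4, 4, 3); G = 15.
W^NE = (Σα)·G − ½Σα_i² = 15² − ½·57 = 196.5.
Planner sets c_i = Σα_j = 15 for every i, so G^SO = 4·15 = 60.
W^SO = (Σα)·G^SO − ½·4·(Σα)² = (4/2)·15² = 450.
Deadweight loss = W^SO − W^NE = 253.5.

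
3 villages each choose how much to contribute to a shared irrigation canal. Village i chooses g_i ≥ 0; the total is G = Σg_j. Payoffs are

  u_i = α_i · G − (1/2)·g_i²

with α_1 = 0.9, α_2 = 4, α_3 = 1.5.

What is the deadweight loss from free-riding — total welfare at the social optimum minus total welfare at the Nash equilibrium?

30.01

Village i's FOC: ∂u_i/∂g_i = α_i − g_i = 0, so g_i* = α_i.
NE contributions = (0.9, 4, 1.5); G = 6.4.
W^NE = (Σα)·G − ½Σα_i² = 6.4² − ½·19.06 = 31.43.
Planner sets g_i = Σα_j = 6.4 for every i, so G^SO = 3·6.4 = 19.2.
W^SO = (Σα)·G^SO − ½·3·(Σα)² = (3/2)·6.4² = 61.44.
Deadweight loss = W^SO − W^NE = 30.01.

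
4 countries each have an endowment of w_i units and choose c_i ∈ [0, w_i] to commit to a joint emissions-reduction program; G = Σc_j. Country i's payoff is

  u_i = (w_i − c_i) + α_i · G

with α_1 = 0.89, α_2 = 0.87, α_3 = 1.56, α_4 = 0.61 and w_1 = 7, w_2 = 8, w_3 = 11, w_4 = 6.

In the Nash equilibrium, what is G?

11

∂u_i/∂c_i = α_i − 1, so country i contributes w_i if α_i > 1, else 0.
α_i > 1 for i ∈ {3}; NE contributions (0, 0, 11, 0), G = 11.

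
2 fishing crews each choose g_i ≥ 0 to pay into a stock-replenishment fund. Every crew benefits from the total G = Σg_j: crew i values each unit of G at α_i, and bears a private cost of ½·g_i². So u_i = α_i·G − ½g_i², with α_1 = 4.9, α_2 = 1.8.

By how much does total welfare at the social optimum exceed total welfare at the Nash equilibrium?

13.625

Crew i's FOC: ∂u_i/∂g_i = α_i − g_i = 0, so g_i* = α_i.
NE contributions = (4.9, 1.8); G = 6.7.
W^NE = (Σα)·G − ½Σα_i² = 6.7² − ½·27.25 = 31.265.
Planner sets g_i = Σα_j = 6.7 for every i, so G^SO = 2·6.7 = 13.4.
W^SO = (Σα)·G^SO − ½·2·(Σα)² = (2/2)·6.7² = 44.89.
Deadweight loss = W^SO − W^NE = 13.625.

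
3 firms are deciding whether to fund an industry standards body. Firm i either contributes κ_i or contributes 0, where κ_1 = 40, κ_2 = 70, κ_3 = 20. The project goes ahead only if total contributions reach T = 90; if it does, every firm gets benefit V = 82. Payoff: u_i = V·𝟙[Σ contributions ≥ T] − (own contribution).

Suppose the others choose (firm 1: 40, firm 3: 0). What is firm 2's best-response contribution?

Others' total = 40. Contributing 70 brings total to 110 ≥ 90: gain V − κ_2 = 12.
Best response: 70.

70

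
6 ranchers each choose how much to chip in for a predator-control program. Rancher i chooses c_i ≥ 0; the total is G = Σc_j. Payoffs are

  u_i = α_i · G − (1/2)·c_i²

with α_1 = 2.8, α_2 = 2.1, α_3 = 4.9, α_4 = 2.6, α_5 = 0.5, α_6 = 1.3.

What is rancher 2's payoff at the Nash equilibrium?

27.615

Rancher i's FOC: ∂u_i/∂c_i = α_i − c_i = 0, so c_i* = α_i.
NE contributions = (2.8, 2.1, 4.9, 2.6, 0.5, 1.3); G = 14.2.
u_2 = α_2·G − ½·(c_2)² = 2.1·14.2 − ½·2.1² = 27.615.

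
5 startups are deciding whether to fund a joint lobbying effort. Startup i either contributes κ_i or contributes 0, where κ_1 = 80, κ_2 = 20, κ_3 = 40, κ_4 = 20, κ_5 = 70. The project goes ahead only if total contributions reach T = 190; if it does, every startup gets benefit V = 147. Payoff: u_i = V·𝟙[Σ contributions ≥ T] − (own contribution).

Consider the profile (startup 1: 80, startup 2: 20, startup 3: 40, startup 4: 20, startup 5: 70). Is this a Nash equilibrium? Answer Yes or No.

Total = 230 ≥ 190: provided.
Startup 1 (pledges 80, payoff 67): dropping to 0 → total 150, payoff 0. No gain.
Startup 2 (pledges 20, payoff 127): dropping to 0 → total 210, payoff 147. Profitable deviation.

No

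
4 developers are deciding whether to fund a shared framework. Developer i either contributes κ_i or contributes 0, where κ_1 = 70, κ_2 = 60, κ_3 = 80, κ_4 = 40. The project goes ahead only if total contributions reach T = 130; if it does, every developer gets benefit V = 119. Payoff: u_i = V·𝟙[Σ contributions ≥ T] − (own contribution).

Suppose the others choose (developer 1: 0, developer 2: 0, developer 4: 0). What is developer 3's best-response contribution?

Others' total = 0. Even contributing 80 gives 80 < 130: no benefit either way.
Best response: 0.

0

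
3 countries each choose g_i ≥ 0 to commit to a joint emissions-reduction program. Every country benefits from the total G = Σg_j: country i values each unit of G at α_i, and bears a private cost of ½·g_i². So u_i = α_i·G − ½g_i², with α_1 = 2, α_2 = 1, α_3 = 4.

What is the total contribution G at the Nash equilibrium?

7

Country i's FOC: ∂u_i/∂g_i = α_i − g_i = 0, so g_i* = α_i.
NE contributions = (2, 1, 4); G = 7.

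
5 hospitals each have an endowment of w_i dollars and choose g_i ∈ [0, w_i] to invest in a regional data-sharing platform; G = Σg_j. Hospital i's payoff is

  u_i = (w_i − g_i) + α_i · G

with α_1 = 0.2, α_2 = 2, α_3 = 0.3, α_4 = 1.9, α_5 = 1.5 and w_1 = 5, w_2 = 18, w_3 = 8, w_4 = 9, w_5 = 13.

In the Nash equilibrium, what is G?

∂u_i/∂g_i = α_i − 1, so hospital i contributes w_i if α_i > 1, else 0.
α_i > 1 for i ∈ {2, 4, 5}; NE contributions (0, 18, 0, 9, 13), G = 40.

40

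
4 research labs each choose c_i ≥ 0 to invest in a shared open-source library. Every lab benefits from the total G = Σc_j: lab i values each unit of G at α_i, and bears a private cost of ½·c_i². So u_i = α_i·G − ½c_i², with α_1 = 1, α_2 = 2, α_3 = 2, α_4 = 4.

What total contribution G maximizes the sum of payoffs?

36

Planner FOC: ∂(Σu_j)/∂c_i = (Σα_j) − c_i = 0, so c_i^SO = Σα_j = 9 for every i; G^SO = 36.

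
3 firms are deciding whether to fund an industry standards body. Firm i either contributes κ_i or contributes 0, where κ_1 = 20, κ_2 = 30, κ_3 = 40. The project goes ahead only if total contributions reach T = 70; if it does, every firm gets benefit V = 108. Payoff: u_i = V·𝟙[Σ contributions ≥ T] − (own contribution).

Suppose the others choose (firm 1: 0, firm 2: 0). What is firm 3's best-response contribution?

0

Others' total = 0. Even contributing 40 gives 40 < 70: no benefit either way.
Best response: 0.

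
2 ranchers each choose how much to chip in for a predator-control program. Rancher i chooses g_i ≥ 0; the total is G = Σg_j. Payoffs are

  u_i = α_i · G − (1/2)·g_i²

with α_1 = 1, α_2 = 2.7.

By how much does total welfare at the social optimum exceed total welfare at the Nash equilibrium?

Rancher i's FOC: ∂u_i/∂g_i = α_i − g_i = 0, so g_i* = α_i.
NE contributions = (1, 2.7); G = 3.7.
W^NE = (Σα)·G − ½Σα_i² = 3.7² − ½·8.29 = 9.545.
Planner sets g_i = Σα_j = 3.7 for every i, so G^SO = 2·3.7 = 7.4.
W^SO = (Σα)·G^SO − ½·2·(Σα)² = (2/2)·3.7² = 13.69.
Deadweight loss = W^SO − W^NE = 4.145.

4.145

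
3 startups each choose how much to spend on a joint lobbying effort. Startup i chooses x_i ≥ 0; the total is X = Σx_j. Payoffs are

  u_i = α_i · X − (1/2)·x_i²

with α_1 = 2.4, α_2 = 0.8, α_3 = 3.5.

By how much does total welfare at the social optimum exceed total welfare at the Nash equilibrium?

Startup i's FOC: ∂u_i/∂x_i = α_i − x_i = 0, so x_i* = α_i.
NE contributions = (2.4, 0.8, 3.5); X = 6.7.
W^NE = (Σα)·X − ½Σα_i² = 6.7² − ½·18.65 = 35.565.
Planner sets x_i = Σα_j = 6.7 for every i, so X^SO = 3·6.7 = 20.1.
W^SO = (Σα)·X^SO − ½·3·(Σα)² = (3/2)·6.7² = 67.335.
Deadweight loss = W^SO − W^NE = 31.77.

31.77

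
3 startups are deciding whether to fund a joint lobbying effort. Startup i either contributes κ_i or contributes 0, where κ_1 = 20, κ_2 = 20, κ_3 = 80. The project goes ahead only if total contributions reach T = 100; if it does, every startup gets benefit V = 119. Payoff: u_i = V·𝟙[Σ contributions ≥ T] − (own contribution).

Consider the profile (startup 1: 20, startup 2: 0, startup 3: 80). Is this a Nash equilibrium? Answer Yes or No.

Yes

Total = 100 ≥ 100: provided.
Startup 1 (pledges 20, payoff 99): dropping to 0 → total 80, payoff 0. No gain.
Startup 2 (pledges 0, payoff 119): pledging 20 → total 120, payoff 99. No gain.
Startup 3 (pledges 80, payoff 39): dropping to 0 → total 20, payoff 0. No gain.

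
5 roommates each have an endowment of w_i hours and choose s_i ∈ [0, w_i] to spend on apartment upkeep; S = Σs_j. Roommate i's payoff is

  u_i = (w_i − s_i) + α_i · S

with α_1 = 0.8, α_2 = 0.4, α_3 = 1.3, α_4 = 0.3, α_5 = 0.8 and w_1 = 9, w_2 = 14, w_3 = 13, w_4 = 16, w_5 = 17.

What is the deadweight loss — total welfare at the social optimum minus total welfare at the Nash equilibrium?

145.6

∂u_i/∂s_i = α_i − 1, so roommate i contributes w_i if α_i > 1, else 0.
α_i > 1 for i ∈ {3}; NE contributions (0, 0, 13, 0, 0), S = 13.
W^NE = Σw_i − S^NE + (Σα_i)·S^NE = 69 + 2.6·13 = 102.8.
Planner: ∂(Σu_j)/∂s_i = Σα_j − 1 = 2.6 > 0, so everyone contributes w_i; S^SO = 69, W^SO = 69 + 2.6·69 = 248.4.
Deadweight loss = 145.6.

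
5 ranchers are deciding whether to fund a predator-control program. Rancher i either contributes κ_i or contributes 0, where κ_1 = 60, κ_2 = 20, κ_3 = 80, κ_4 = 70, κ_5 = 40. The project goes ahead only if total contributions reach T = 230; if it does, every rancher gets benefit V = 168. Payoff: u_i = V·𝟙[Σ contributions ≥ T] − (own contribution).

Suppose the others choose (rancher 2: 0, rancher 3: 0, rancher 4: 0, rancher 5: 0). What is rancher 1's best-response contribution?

Others' total = 0. Even contributing 60 gives 60 < 230: no benefit either way.
Best response: 0.

0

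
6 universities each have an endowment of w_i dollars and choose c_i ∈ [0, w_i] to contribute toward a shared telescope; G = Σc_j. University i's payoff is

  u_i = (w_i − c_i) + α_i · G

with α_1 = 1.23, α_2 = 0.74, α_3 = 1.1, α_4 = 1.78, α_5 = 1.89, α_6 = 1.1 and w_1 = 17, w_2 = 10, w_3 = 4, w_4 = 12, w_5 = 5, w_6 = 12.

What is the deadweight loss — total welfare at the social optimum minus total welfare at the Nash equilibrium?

68.4

∂u_i/∂c_i = α_i − 1, so university i contributes w_i if α_i > 1, else 0.
α_i > 1 for i ∈ {1, 3, 4, 5, 6}; NE contributions (17, 0, 4, 12, 5, 12), G = 50.
W^NE = Σw_i − G^NE + (Σα_i)·G^NE = 60 + 6.84·50 = 402.
Planner: ∂(Σu_j)/∂c_i = Σα_j − 1 = 6.84 > 0, so everyone contributes w_i; G^SO = 60, W^SO = 60 + 6.84·60 = 470.4.
Deadweight loss = 68.4.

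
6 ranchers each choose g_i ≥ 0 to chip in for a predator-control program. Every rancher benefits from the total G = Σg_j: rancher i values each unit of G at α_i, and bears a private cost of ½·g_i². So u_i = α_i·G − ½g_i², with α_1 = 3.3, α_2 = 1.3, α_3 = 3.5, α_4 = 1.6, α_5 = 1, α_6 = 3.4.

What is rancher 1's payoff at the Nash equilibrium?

41.085

Rancher i's FOC: ∂u_i/∂g_i = α_i − g_i = 0, so g_i* = α_i.
NE contributions = (3.3, 1.3, 3.5, 1.6, 1, 3.4); G = 14.1.
u_1 = α_1·G − ½·(g_1)² = 3.3·14.1 − ½·3.3² = 41.085.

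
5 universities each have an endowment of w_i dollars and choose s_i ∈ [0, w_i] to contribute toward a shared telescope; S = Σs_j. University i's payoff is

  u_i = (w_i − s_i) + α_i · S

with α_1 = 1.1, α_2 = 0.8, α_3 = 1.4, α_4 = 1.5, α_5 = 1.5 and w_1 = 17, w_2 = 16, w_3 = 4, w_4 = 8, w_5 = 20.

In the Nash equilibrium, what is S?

49

∂u_i/∂s_i = α_i − 1, so university i contributes w_i if α_i > 1, else 0.
α_i > 1 for i ∈ {1, 3, 4, 5}; NE contributions (17, 0, 4, 8, 20), S = 49.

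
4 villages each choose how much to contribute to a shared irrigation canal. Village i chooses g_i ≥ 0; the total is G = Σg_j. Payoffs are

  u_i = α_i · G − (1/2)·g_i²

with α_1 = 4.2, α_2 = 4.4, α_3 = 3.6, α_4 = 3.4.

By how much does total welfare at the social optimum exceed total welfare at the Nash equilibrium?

Village i's FOC: ∂u_i/∂g_i = α_i − g_i = 0, so g_i* = α_i.
NE contributions = (4.2, 4.4, 3.6, 3.4); G = 15.6.
W^NE = (Σα)·G − ½Σα_i² = 15.6² − ½·61.52 = 212.6.
Planner sets g_i = Σα_j = 15.6 for every i, so G^SO = 4·15.6 = 62.4.
W^SO = (Σα)·G^SO − ½·4·(Σα)² = (4/2)·15.6² = 486.72.
Deadweight loss = W^SO − W^NE = 274.12.

274.12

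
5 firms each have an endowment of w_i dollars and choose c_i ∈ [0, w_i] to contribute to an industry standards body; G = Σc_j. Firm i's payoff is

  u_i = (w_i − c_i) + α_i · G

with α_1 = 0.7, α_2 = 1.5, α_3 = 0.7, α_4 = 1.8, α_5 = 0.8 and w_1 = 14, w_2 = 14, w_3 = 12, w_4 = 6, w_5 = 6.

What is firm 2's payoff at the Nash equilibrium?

30

∂u_i/∂c_i = α_i − 1, so firm i contributes w_i if α_i > 1, else 0.
α_i > 1 for i ∈ {2, 4}; NE contributions (0, 14, 0, 6, 0), G = 20.
u_2 = (14 − 14) + 1.5·20 = 30.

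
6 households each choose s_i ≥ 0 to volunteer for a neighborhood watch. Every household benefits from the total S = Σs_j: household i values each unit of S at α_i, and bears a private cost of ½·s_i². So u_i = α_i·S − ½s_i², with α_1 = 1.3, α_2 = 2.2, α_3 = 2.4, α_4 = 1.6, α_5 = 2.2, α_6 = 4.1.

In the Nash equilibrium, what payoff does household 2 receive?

27.94

Household i's FOC: ∂u_i/∂s_i = α_i − s_i = 0, so s_i* = α_i.
NE contributions = (1.3, 2.2, 2.4, 1.6, 2.2, 4.1); S = 13.8.
u_2 = α_2·S − ½·(s_2)² = 2.2·13.8 − ½·2.2² = 27.94.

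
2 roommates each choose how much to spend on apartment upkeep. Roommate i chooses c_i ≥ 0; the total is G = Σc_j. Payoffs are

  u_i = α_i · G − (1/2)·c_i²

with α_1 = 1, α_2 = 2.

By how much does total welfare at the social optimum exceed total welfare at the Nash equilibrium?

2.5

Roommate i's FOC: ∂u_i/∂c_i = α_i − c_i = 0, so c_i* = α_i.
NE contributions = (1, 2); G = 3.
W^NE = (Σα)·G − ½Σα_i² = 3² − ½·5 = 6.5.
Planner sets c_i = Σα_j = 3 for every i, so G^SO = 2·3 = 6.
W^SO = (Σα)·G^SO − ½·2·(Σα)² = (2/2)·3² = 9.
Deadweight loss = W^SO − W^NE = 2.5.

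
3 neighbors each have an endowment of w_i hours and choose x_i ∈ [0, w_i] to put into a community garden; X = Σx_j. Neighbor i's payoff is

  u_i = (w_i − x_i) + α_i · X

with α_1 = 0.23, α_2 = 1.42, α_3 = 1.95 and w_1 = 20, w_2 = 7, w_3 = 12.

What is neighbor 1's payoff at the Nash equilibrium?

∂u_i/∂x_i = α_i − 1, so neighbor i contributes w_i if α_i > 1, else 0.
α_i > 1 for i ∈ {2, 3}; NE contributions (0, 7, 12), X = 19.
u_1 = (20 − 0) + 0.23·19 = 24.37.

24.37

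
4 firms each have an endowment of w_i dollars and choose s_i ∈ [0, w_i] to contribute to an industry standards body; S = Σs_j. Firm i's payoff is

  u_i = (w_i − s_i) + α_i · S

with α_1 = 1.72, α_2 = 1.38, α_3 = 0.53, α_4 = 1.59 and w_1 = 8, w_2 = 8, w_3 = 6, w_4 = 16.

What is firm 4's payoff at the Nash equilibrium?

∂u_i/∂s_i = α_i − 1, so firm i contributes w_i if α_i > 1, else 0.
α_i > 1 for i ∈ {1, 2, 4}; NE contributions (8, 8, 0, 16), S = 32.
u_4 = (16 − 16) + 1.59·32 = 50.88.

50.88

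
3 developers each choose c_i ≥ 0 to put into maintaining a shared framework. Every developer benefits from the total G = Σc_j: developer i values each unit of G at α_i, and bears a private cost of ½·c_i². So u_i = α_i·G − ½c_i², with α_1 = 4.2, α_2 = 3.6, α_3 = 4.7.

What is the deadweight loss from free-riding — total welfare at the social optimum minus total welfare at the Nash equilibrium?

Developer i's FOC: ∂u_i/∂c_i = α_i − c_i = 0, so c_i* = α_i.
NE contributions = (4.2, 3.6, 4.7); G = 12.5.
W^NE = (Σα)·G − ½Σα_i² = 12.5² − ½·52.69 = 129.905.
Planner sets c_i = Σα_j = 12.5 for every i, so G^SO = 3·12.5 = 37.5.
W^SO = (Σα)·G^SO − ½·3·(Σα)² = (3/2)·12.5² = 234.375.
Deadweight loss = W^SO − W^NE = 104.47.

104.47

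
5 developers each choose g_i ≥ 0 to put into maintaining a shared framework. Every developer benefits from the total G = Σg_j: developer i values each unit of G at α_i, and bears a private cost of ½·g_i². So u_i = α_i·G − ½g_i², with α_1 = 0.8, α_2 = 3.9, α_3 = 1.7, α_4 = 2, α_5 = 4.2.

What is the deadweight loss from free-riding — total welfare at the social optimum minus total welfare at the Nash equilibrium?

Developer i's FOC: ∂u_i/∂g_i = α_i − g_i = 0, so g_i* = α_i.
NE contributions = (0.8, 3.9, 1.7, 2, 4.2); G = 12.6.
W^NE = (Σα)·G − ½Σα_i² = 12.6² − ½·40.38 = 138.57.
Planner sets g_i = Σα_j = 12.6 for every i, so G^SO = 5·12.6 = 63.
W^SO = (Σα)·G^SO − ½·5·(Σα)² = (5/2)·12.6² = 396.9.
Deadweight loss = W^SO − W^NE = 258.33.

258.33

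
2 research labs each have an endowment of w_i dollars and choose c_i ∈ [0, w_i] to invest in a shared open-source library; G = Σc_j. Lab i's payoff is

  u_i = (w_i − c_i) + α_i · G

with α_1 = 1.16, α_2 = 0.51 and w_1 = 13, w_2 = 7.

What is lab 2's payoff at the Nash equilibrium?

13.63

∂u_i/∂c_i = α_i − 1, so lab i contributes w_i if α_i > 1, else 0.
α_i > 1 for i ∈ {1}; NE contributions (13, 0), G = 13.
u_2 = (7 − 0) + 0.51·13 = 13.63.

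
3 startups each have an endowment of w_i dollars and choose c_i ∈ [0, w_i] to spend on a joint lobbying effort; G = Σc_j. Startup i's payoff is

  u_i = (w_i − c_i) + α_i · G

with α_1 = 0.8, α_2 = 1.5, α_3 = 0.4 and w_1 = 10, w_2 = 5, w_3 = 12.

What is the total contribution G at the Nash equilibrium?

∂u_i/∂c_i = α_i − 1, so startup i contributes w_i if α_i > 1, else 0.
α_i > 1 for i ∈ {2}; NE contributions (0, 5, 0), G = 5.

5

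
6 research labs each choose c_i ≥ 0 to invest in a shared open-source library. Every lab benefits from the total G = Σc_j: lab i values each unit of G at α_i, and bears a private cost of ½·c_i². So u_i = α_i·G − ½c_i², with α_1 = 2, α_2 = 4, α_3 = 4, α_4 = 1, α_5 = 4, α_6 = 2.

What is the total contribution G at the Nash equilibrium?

Lab i's FOC: ∂u_i/∂c_i = α_i − c_i = 0, so c_i* = α_i.
NE contributions = (2, 4, 4, 1, 4, 2); G = 17.

17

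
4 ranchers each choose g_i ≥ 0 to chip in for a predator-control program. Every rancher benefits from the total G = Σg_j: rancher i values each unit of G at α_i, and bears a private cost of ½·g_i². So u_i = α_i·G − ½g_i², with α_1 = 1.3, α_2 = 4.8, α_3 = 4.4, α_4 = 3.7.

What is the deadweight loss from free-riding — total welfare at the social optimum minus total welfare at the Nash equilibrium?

230.53

Rancher i's FOC: ∂u_i/∂g_i = α_i − g_i = 0, so g_i* = α_i.
NE contributions = (1.3, 4.8, 4.4, 3.7); G = 14.2.
W^NE = (Σα)·G − ½Σα_i² = 14.2² − ½·57.78 = 172.75.
Planner sets g_i = Σα_j = 14.2 for every i, so G^SO = 4·14.2 = 56.8.
W^SO = (Σα)·G^SO − ½·4·(Σα)² = (4/2)·14.2² = 403.28.
Deadweight loss = W^SO − W^NE = 230.53.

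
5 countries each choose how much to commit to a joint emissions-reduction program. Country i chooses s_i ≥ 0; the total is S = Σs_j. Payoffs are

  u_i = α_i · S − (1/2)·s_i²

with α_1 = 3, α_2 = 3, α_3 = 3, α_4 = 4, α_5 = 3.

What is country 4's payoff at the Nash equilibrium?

Country i's FOC: ∂u_i/∂s_i = α_i − s_i = 0, so s_i* = α_i.
NE contributions = (3, 3, 3, 4, 3); S = 16.
u_4 = α_4·S − ½·(s_4)² = 4·16 − ½·4² = 56.

56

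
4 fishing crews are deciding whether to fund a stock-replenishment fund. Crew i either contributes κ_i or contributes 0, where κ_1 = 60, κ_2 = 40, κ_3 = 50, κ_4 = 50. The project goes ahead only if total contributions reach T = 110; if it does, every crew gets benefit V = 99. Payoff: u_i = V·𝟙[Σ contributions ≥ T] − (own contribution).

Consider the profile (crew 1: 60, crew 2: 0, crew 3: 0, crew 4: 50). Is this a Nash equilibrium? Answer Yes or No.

Total = 110 ≥ 110: provided.
Crew 1 (pledges 60, payoff 39): dropping to 0 → total 50, payoff 0. No gain.
Crew 2 (pledges 0, payoff 99): pledging 40 → total 150, payoff 59. No gain.
Crew 3 (pledges 0, payoff 99): pledging 50 → total 160, payoff 49. No gain.
Crew 4 (pledges 50, payoff 49): dropping to 0 → total 60, payoff 0. No gain.

Yes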